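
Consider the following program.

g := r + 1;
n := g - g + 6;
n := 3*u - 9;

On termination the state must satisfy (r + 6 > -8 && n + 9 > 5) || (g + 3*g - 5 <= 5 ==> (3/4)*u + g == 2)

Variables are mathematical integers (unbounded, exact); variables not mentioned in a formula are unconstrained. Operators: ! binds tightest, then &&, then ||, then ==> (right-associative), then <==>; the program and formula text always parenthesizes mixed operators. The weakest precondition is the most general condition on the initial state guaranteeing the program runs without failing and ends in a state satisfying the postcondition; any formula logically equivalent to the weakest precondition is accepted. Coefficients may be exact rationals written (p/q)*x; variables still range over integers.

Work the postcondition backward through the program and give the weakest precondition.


Working backward. After the program, the postcondition (r + 6 > -8 && n + 9 > 5) || (g + 3*g - 5 <= 5 ==> (3/4)*u + g == 2) must hold; in canonical form it is (r > -14 && n > -4) || (4*g <= 10 ==> g + (3/4)*u == 2).
Before n := 3*u - 9: (r > -14 && 3*u > 5) || (4*g <= 10 ==> g + (3/4)*u == 2)
Before n := g - g + 6: (r > -14 && 3*u > 5) || (4*g <= 10 ==> g + (3/4)*u == 2)
Before g := r + 1: (r > -14 && 3*u > 5) || (4*r <= 6 ==> r + (3/4)*u == 1)
Answer: WP = (r > -14 && 3*u > 5) || (4*r <= 6 ==> r + (3/4)*u == 1)


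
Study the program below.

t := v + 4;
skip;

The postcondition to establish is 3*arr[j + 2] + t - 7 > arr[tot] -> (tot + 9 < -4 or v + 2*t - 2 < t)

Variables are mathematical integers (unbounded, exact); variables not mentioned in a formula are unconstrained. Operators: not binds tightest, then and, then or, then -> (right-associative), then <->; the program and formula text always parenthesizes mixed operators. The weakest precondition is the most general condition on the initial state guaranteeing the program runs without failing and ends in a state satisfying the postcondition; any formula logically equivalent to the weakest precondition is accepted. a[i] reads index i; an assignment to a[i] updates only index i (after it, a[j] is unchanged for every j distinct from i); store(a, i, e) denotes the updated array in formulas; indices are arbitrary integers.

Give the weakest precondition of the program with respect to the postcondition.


Working backward. After the program, the postcondition 3*arr[j + 2] + t - 7 > arr[tot] -> (tot + 9 < -4 or v + 2*t - 2 < t) must hold; in canonical form it is 3*arr[j + 2] + t > arr[tot] + 7 -> (tot < -13 or t + v < 2).
Before skip: 3*arr[j + 2] + t > arr[tot] + 7 -> (tot < -13 or t + v < 2)
Before t := v + 4: 3*arr[j + 2] + v > arr[tot] + 3 -> (tot < -13 or 2*v < -2)
Answer: WP = 3*arr[j + 2] + v > arr[tot] + 3 -> (tot < -13 or 2*v < -2)


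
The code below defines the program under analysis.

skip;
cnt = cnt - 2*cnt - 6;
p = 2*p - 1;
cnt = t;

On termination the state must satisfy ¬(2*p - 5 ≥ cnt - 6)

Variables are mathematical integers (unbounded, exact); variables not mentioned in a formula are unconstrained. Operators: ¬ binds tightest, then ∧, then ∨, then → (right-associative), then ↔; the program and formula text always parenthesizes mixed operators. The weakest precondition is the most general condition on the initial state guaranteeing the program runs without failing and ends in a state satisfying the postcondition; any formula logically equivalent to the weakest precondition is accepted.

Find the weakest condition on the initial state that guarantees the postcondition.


Working backward. After the program, the postcondition ¬(2*p - 5 ≥ cnt - 6) must hold; in canonical form it is ¬(2*p ≥ cnt - 1).
Before cnt := t: ¬(2*p ≥ t - 1)
Before p := 2*p - 1: ¬(4*p ≥ t + 1)
Before cnt := cnt - 2*cnt - 6: ¬(4*p ≥ t + 1)
Before skip: ¬(4*p ≥ t + 1)
Answer: WP = ¬(4*p ≥ t + 1)


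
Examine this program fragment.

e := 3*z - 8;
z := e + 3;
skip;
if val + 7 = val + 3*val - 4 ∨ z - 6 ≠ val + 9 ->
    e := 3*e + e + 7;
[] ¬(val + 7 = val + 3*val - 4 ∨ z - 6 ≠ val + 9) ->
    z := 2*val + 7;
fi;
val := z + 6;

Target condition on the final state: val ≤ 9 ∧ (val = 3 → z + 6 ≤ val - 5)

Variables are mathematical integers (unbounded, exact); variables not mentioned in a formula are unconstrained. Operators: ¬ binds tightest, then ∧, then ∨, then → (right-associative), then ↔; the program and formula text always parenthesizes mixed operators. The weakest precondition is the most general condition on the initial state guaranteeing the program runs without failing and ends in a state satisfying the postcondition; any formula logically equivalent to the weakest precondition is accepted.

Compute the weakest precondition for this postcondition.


Working backward. After the program, the postcondition val ≤ 9 ∧ (val = 3 → z + 6 ≤ val - 5) must hold; in canonical form it is val ≤ 9 ∧ (val = 3 → z ≤ val - 11).
Before val := z + 6: z ≤ 3 ∧ (¬(z = -3))
Then branch requires z ≤ 3 ∧ (¬(z = -3)); else branch requires 2*val ≤ -4 ∧ (¬(2*val = -10)).
Before the if: ((3*val = 11 ∨ z ≠ val + 15) → (z ≤ 3 ∧ (¬(z = -3)))) ∧ ((¬(3*val = 11 ∨ z ≠ val + 15)) → (2*val ≤ -4 ∧ (¬(2*val = -10))))
Before skip: ((3*val = 11 ∨ z ≠ val + 15) → (z ≤ 3 ∧ (¬(z = -3)))) ∧ ((¬(3*val = 11 ∨ z ≠ val + 15)) → (2*val ≤ -4 ∧ (¬(2*val = -10))))
Before z := e + 3: ((3*val = 11 ∨ e ≠ val + 12) → (e ≤ 0 ∧ (¬(e = -6)))) ∧ ((¬(3*val = 11 ∨ e ≠ val + 12)) → (2*val ≤ -4 ∧ (¬(2*val = -10))))
Before e := 3*z - 8: ((3*val = 11 ∨ 3*z ≠ val + 20) → (3*z ≤ 8 ∧ (¬(3*z = 2)))) ∧ ((¬(3*val = 11 ∨ 3*z ≠ val + 20)) → (2*val ≤ -4 ∧ (¬(2*val = -10))))
Answer: WP = ((3*val = 11 ∨ 3*z ≠ val + 20) → (3*z ≤ 8 ∧ (¬(3*z = 2)))) ∧ ((¬(3*val = 11 ∨ 3*z ≠ val + 20)) → (2*val ≤ -4 ∧ (¬(2*val = -10))))


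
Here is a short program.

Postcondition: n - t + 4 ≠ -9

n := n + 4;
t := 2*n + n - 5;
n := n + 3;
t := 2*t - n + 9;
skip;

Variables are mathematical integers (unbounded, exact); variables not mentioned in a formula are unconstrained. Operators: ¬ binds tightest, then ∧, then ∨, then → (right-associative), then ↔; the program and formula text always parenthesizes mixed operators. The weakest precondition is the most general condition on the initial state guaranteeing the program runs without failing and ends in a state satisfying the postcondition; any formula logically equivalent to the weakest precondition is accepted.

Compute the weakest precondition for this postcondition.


Working backward. After the program, the postcondition n - t + 4 ≠ -9 must hold; in canonical form it is n ≠ t - 13.
Before skip: n ≠ t - 13
Before t := 2*t - n + 9: 2*n ≠ 2*t - 4
Before n := n + 3: 2*n ≠ 2*t - 10
Before t := 2*n + n - 5: 4*n ≠ 20
Before n := n + 4: 4*n ≠ 4
Answer: WP = 4*n ≠ 4


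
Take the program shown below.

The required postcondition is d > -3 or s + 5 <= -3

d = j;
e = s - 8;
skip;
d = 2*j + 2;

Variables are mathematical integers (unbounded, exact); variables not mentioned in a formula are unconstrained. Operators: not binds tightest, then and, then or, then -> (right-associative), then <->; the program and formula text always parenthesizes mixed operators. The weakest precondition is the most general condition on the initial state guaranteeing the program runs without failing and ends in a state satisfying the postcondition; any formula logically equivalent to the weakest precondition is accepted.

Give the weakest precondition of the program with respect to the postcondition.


Working backward. After the program, the postcondition d > -3 or s + 5 <= -3 must hold; in canonical form it is d > -3 or s <= -8.
Before d := 2*j + 2: 2*j > -5 or s <= -8
Before skip: 2*j > -5 or s <= -8
Before e := s - 8: 2*j > -5 or s <= -8
Before d := j: 2*j > -5 or s <= -8
Answer: WP = 2*j > -5 or s <= -8


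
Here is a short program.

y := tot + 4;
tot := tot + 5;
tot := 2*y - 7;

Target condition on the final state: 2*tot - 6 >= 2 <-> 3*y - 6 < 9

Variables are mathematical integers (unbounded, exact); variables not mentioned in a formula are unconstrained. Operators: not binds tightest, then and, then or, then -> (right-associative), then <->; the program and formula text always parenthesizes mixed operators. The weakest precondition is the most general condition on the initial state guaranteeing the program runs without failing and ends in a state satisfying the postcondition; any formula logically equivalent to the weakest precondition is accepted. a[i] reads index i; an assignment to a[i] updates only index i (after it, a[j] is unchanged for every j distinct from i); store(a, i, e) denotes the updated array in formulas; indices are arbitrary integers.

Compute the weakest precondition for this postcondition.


Working backward. After the program, the postcondition 2*tot - 6 >= 2 <-> 3*y - 6 < 9 must hold; in canonical form it is 2*tot >= 8 <-> 3*y < 15.
Before tot := 2*y - 7: 4*y >= 22 <-> 3*y < 15
Before tot := tot + 5: 4*y >= 22 <-> 3*y < 15
Before y := tot + 4: 4*tot >= 6 <-> 3*tot < 3
Answer: WP = 4*tot >= 6 <-> 3*tot < 3


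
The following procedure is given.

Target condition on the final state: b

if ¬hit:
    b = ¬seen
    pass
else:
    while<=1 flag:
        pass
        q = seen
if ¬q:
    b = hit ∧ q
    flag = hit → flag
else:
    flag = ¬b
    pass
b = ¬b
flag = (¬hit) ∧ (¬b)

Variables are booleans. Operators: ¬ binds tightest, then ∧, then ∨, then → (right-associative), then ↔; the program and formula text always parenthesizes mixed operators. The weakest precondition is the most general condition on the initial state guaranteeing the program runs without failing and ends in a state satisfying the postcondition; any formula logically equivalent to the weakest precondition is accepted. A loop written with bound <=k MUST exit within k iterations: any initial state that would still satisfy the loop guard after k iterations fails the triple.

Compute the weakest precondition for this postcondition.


Working backward. After the program, b must hold.
Before flag := (¬hit) ∧ (¬b): b
Before b := ¬b: ¬b
Then branch requires ¬(hit ∧ q); else branch requires ¬b.
Before the if: ((¬q) → (¬(hit ∧ q))) ∧ (q → (¬b))
Then branch requires ((¬q) → (¬(hit ∧ q))) ∧ (q → seen); else branch requires (flag → ((¬flag) ∧ ((¬seen) → (¬(hit ∧ seen))) ∧ (seen → (¬b)))) ∧ ((¬flag) → (((¬q) → (¬(hit ∧ q))) ∧ (q → (¬b)))).
Before the if: ((¬hit) → (((¬q) → (¬(hit ∧ q))) ∧ (q → seen))) ∧ (hit → ((flag → ((¬flag) ∧ ((¬seen) → (¬(hit ∧ seen))) ∧ (seen → (¬b)))) ∧ ((¬flag) → (((¬q) → (¬(hit ∧ q))) ∧ (q → (¬b))))))
Answer: WP = ((¬hit) → (((¬q) → (¬(hit ∧ q))) ∧ (q → seen))) ∧ (hit → ((flag → ((¬flag) ∧ ((¬seen) → (¬(hit ∧ seen))) ∧ (seen → (¬b)))) ∧ ((¬flag) → (((¬q) → (¬(hit ∧ q))) ∧ (q → (¬b))))))


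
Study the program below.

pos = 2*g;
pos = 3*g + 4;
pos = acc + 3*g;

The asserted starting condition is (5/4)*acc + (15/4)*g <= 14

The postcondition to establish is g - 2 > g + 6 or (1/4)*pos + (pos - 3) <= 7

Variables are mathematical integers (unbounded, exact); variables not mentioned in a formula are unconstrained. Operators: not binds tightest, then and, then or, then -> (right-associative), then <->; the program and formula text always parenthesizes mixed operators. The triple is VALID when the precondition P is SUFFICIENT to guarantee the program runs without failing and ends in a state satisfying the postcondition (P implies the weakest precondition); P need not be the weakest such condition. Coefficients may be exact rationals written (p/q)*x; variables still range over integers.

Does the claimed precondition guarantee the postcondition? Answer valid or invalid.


Working backward. After the program, the postcondition g - 2 > g + 6 or (1/4)*pos + (pos - 3) <= 7 must hold; in canonical form it is (5/4)*pos <= 10.
Before pos := acc + 3*g: (5/4)*acc + (15/4)*g <= 10
Before pos := 3*g + 4: (5/4)*acc + (15/4)*g <= 10
Before pos := 2*g: (5/4)*acc + (15/4)*g <= 10
The weakest precondition is (5/4)*acc + (15/4)*g <= 10.
Check whether (5/4)*acc + (15/4)*g <= 14 implies it.
Countermodel: at the initial state acc = 9, g = 0, the precondition holds but the weakest precondition fails.
Answer: invalid


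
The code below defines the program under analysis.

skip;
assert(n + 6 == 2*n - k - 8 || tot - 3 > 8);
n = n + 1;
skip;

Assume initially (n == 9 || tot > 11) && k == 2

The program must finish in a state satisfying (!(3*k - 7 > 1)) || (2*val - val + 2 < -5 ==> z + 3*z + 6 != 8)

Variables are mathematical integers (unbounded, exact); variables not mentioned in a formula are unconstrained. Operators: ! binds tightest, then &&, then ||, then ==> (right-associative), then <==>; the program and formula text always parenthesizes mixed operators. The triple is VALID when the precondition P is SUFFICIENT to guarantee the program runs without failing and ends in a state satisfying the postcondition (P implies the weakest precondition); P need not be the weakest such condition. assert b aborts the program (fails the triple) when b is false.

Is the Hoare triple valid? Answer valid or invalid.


Working backward. After the program, the postcondition (!(3*k - 7 > 1)) || (2*val - val + 2 < -5 ==> z + 3*z + 6 != 8) must hold; in canonical form it is (!(3*k > 8)) || (val < -7 ==> 4*z != 2).
Before skip: (!(3*k > 8)) || (val < -7 ==> 4*z != 2)
Before n := n + 1: (!(3*k > 8)) || (val < -7 ==> 4*z != 2)
Before assert n + 6 == 2*n - k - 8 || tot - 3 > 8: (k == n - 14 || tot > 11) && ((!(3*k > 8)) || (val < -7 ==> 4*z != 2))
Before skip: (k == n - 14 || tot > 11) && ((!(3*k > 8)) || (val < -7 ==> 4*z != 2))
The weakest precondition is (k == n - 14 || tot > 11) && ((!(3*k > 8)) || (val < -7 ==> 4*z != 2)).
Check whether (n == 9 || tot > 11) && k == 2 implies it.
Countermodel: at the initial state k = 2, n = 9, tot = 11, val = 0, z = 0, the precondition holds but the weakest precondition fails.
Answer: invalid


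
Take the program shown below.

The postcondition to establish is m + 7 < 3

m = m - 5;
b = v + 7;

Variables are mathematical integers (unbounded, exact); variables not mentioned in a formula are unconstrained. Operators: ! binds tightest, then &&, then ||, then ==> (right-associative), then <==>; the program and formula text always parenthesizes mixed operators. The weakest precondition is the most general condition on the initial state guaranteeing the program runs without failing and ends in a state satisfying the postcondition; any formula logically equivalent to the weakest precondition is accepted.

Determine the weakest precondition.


Working backward. After the program, the postcondition m + 7 < 3 must hold; in canonical form it is m < -4.
Before b := v + 7: m < -4
Before m := m - 5: m < 1
Answer: WP = m < 1


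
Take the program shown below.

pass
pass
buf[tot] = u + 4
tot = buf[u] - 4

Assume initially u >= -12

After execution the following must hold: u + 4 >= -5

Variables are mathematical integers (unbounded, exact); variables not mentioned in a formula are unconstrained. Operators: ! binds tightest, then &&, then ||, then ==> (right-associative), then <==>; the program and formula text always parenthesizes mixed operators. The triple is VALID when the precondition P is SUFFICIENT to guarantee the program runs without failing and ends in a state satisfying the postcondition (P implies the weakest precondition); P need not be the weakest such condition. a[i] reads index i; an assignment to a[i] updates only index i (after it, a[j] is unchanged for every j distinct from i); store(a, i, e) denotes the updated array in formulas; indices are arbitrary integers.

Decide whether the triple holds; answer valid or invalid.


Working backward. After the program, the postcondition u + 4 >= -5 must hold; in canonical form it is u >= -9.
Before tot := buf[u] - 4: u >= -9
Before buf[tot] := u + 4: u >= -9
Before skip: u >= -9
Before skip: u >= -9
The weakest precondition is u >= -9.
Check whether u >= -12 implies it.
Countermodel: at the initial state u = -12, the precondition holds but the weakest precondition fails.
Answer: invalid


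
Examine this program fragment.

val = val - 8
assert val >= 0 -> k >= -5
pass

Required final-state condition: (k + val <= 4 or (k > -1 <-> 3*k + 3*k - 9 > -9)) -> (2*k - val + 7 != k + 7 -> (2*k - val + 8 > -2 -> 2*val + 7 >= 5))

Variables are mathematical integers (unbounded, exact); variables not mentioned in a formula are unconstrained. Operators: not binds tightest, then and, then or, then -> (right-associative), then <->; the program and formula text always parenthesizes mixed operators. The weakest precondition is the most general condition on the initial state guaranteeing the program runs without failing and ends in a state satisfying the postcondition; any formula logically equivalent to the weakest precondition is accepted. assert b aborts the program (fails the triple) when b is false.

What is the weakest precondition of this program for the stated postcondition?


Working backward. After the program, the postcondition (k + val <= 4 or (k > -1 <-> 3*k + 3*k - 9 > -9)) -> (2*k - val + 7 != k + 7 -> (2*k - val + 8 > -2 -> 2*val + 7 >= 5)) must hold; in canonical form it is (k + val <= 4 or (k > -1 <-> 6*k > 0)) -> (k != val -> (2*k > val - 10 -> 2*val >= -2)).
Before skip: (k + val <= 4 or (k > -1 <-> 6*k > 0)) -> (k != val -> (2*k > val - 10 -> 2*val >= -2))
Before assert val >= 0 -> k >= -5: (val >= 0 -> k >= -5) and ((k + val <= 4 or (k > -1 <-> 6*k > 0)) -> (k != val -> (2*k > val - 10 -> 2*val >= -2)))
Before val := val - 8: (val >= 8 -> k >= -5) and ((k + val <= 12 or (k > -1 <-> 6*k > 0)) -> (k != val - 8 -> (2*k > val - 18 -> 2*val >= 14)))
Answer: WP = (val >= 8 -> k >= -5) and ((k + val <= 12 or (k > -1 <-> 6*k > 0)) -> (k != val - 8 -> (2*k > val - 18 -> 2*val >= 14)))


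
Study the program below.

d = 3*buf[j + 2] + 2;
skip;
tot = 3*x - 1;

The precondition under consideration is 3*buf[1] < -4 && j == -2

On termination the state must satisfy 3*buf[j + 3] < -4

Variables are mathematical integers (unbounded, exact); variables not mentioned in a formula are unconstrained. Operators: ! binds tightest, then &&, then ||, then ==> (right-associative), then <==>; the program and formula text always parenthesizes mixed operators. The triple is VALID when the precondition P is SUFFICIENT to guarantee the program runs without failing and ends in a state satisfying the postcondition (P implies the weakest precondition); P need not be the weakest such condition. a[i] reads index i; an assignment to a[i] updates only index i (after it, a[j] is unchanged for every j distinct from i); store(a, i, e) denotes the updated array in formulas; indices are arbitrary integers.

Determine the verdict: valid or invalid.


Working backward. After the program, 3*buf[j + 3] < -4 must hold.
Before tot := 3*x - 1: 3*buf[j + 3] < -4
Before skip: 3*buf[j + 3] < -4
Before d := 3*buf[j + 2] + 2: 3*buf[j + 3] < -4
The weakest precondition is 3*buf[j + 3] < -4.
Check whether 3*buf[1] < -4 && j == -2 implies it.
Every state satisfying the precondition satisfies the weakest precondition: the implication holds.
Answer: valid


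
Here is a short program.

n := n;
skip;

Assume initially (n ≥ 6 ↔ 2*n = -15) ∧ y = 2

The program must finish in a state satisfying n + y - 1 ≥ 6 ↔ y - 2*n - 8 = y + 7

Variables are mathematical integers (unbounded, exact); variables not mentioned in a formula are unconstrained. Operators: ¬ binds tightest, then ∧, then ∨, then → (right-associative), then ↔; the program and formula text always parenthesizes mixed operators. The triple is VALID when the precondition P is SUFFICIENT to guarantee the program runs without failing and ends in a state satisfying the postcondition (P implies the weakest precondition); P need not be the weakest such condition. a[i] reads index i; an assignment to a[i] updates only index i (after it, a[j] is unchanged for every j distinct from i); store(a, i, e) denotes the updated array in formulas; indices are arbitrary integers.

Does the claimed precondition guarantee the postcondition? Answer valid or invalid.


Working backward. After the program, the postcondition n + y - 1 ≥ 6 ↔ y - 2*n - 8 = y + 7 must hold; in canonical form it is n + y ≥ 7 ↔ 2*n = -15.
Before skip: n + y ≥ 7 ↔ 2*n = -15
Before n := n: n + y ≥ 7 ↔ 2*n = -15
The weakest precondition is n + y ≥ 7 ↔ 2*n = -15.
Check whether (n ≥ 6 ↔ 2*n = -15) ∧ y = 2 implies it.
Countermodel: at the initial state n = 5, y = 2, the precondition holds but the weakest precondition fails.
Answer: invalid


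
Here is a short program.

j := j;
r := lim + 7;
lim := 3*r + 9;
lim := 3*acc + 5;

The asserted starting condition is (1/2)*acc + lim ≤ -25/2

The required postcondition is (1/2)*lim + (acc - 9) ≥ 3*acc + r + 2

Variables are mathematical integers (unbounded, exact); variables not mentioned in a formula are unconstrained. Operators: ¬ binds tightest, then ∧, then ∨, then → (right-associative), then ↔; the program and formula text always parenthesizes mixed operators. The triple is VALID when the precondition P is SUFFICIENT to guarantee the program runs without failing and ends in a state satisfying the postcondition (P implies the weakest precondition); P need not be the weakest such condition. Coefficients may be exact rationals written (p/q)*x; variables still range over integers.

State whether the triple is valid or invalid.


Working backward. After the program, the postcondition (1/2)*lim + (acc - 9) ≥ 3*acc + r + 2 must hold; in canonical form it is (1/2)*lim ≥ 2*acc + r + 11.
Before lim := 3*acc + 5: (1/2)*acc + r ≤ -17/2
Before lim := 3*r + 9: (1/2)*acc + r ≤ -17/2
Before r := lim + 7: (1/2)*acc + lim ≤ -31/2
Before j := j: (1/2)*acc + lim ≤ -31/2
The weakest precondition is (1/2)*acc + lim ≤ -31/2.
Check whether (1/2)*acc + lim ≤ -25/2 implies it.
Countermodel: at the initial state acc = -25, lim = 0, the precondition holds but the weakest precondition fails.
Answer: invalid


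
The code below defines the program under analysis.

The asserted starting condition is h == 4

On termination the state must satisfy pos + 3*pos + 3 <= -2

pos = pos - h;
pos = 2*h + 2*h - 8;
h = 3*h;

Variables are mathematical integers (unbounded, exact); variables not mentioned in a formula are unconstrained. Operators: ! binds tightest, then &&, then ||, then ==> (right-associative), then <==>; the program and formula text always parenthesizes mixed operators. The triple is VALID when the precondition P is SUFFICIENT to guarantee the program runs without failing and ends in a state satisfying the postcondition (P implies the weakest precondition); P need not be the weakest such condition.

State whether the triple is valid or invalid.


Working backward. After the program, the postcondition pos + 3*pos + 3 <= -2 must hold; in canonical form it is 4*pos <= -5.
Before h := 3*h: 4*pos <= -5
Before pos := 2*h + 2*h - 8: 16*h <= 27
Before pos := pos - h: 16*h <= 27
The weakest precondition is 16*h <= 27.
Check whether h == 4 implies it.
Countermodel: at the initial state h = 4, the precondition holds but the weakest precondition fails.
Answer: invalid


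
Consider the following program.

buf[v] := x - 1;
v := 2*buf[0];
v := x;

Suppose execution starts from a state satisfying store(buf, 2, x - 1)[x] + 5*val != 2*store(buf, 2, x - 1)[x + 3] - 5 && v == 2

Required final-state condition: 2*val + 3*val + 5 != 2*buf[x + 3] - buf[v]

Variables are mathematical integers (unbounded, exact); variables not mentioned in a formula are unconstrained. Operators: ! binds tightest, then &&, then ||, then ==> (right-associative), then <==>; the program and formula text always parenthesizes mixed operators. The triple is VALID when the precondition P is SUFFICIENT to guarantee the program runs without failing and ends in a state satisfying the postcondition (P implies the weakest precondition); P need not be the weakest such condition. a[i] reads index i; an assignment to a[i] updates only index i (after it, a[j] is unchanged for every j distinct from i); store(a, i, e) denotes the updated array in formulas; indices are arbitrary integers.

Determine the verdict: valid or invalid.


Working backward. After the program, the postcondition 2*val + 3*val + 5 != 2*buf[x + 3] - buf[v] must hold; in canonical form it is buf[v] + 5*val != 2*buf[x + 3] - 5.
Before v := x: buf[x] + 5*val != 2*buf[x + 3] - 5
Before v := 2*buf[0]: buf[x] + 5*val != 2*buf[x + 3] - 5
Before buf[v] := x - 1: store(buf, v, x - 1)[x] + 5*val != 2*store(buf, v, x - 1)[x + 3] - 5
The weakest precondition is store(buf, v, x - 1)[x] + 5*val != 2*store(buf, v, x - 1)[x + 3] - 5.
Check whether store(buf, 2, x - 1)[x] + 5*val != 2*store(buf, 2, x - 1)[x + 3] - 5 && v == 2 implies it.
Every state satisfying the precondition satisfies the weakest precondition: the implication holds.
Answer: valid


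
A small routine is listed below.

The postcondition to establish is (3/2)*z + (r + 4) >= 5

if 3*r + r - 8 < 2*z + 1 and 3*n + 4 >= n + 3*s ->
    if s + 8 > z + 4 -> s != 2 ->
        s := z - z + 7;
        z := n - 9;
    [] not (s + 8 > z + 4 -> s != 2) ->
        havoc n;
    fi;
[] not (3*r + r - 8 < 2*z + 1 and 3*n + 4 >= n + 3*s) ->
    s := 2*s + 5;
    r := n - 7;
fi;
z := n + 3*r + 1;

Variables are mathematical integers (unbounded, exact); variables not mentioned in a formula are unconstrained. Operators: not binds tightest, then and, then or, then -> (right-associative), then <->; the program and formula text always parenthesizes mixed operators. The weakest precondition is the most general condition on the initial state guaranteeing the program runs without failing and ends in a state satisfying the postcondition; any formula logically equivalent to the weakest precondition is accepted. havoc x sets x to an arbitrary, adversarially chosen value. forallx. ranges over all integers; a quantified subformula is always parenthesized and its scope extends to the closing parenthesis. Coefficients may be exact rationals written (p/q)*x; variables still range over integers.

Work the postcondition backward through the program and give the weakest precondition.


Working backward. After the program, the postcondition (3/2)*z + (r + 4) >= 5 must hold; in canonical form it is r + (3/2)*z >= 1.
Before z := n + 3*r + 1: (3/2)*n + (11/2)*r >= -1/2
Then branch requires ((s > z - 4 -> s != 2) -> (3/2)*n + (11/2)*r >= -1/2) and ((not (s > z - 4 -> s != 2)) -> (forall n_1. (3/2)*n_1 + (11/2)*r >= -1/2)); else branch requires 7*n >= 38.
Before the if: ((4*r < 2*z + 9 and 2*n >= 3*s - 4) -> (((s > z - 4 -> s != 2) -> (3/2)*n + (11/2)*r >= -1/2) and ((not (s > z - 4 -> s != 2)) -> (forall n_1. (3/2)*n_1 + (11/2)*r >= -1/2)))) and ((not (4*r < 2*z + 9 and 2*n >= 3*s - 4)) -> 7*n >= 38)
Answer: WP = ((4*r < 2*z + 9 and 2*n >= 3*s - 4) -> (((s > z - 4 -> s != 2) -> (3/2)*n + (11/2)*r >= -1/2) and ((not (s > z - 4 -> s != 2)) -> (forall n_1. (3/2)*n_1 + (11/2)*r >= -1/2)))) and ((not (4*r < 2*z + 9 and 2*n >= 3*s - 4)) -> 7*n >= 38)


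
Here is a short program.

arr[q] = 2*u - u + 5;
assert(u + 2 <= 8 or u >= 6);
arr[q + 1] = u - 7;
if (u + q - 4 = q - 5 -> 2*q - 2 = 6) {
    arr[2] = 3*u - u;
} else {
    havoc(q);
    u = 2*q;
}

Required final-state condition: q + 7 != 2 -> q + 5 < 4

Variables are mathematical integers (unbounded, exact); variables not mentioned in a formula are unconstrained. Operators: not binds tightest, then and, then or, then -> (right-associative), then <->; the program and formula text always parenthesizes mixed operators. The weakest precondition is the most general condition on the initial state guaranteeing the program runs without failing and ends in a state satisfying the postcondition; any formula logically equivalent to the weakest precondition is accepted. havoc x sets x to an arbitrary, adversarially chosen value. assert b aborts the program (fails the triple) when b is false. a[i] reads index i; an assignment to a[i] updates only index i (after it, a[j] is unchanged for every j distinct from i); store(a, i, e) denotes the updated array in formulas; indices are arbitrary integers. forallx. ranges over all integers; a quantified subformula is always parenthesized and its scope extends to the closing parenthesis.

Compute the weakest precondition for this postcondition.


Working backward. After the program, the postcondition q + 7 != 2 -> q + 5 < 4 must hold; in canonical form it is q != -5 -> q < -1.
Then branch requires q != -5 -> q < -1; else branch requires forall q_1. (q_1 != -5 -> q_1 < -1).
Before the if: ((u = -1 -> 2*q = 8) -> (q != -5 -> q < -1)) and ((not (u = -1 -> 2*q = 8)) -> (forall q_1. (q_1 != -5 -> q_1 < -1)))
Before arr[q + 1] := u - 7: ((u = -1 -> 2*q = 8) -> (q != -5 -> q < -1)) and ((not (u = -1 -> 2*q = 8)) -> (forall q_1. (q_1 != -5 -> q_1 < -1)))
Before assert u + 2 <= 8 or u >= 6: (u <= 6 or u >= 6) and ((u = -1 -> 2*q = 8) -> (q != -5 -> q < -1)) and ((not (u = -1 -> 2*q = 8)) -> (forall q_1. (q_1 != -5 -> q_1 < -1)))
Before arr[q] := 2*u - u + 5: (u <= 6 or u >= 6) and ((u = -1 -> 2*q = 8) -> (q != -5 -> q < -1)) and ((not (u = -1 -> 2*q = 8)) -> (forall q_1. (q_1 != -5 -> q_1 < -1)))
Answer: WP = (u <= 6 or u >= 6) and ((u = -1 -> 2*q = 8) -> (q != -5 -> q < -1)) and ((not (u = -1 -> 2*q = 8)) -> (forall q_1. (q_1 != -5 -> q_1 < -1)))


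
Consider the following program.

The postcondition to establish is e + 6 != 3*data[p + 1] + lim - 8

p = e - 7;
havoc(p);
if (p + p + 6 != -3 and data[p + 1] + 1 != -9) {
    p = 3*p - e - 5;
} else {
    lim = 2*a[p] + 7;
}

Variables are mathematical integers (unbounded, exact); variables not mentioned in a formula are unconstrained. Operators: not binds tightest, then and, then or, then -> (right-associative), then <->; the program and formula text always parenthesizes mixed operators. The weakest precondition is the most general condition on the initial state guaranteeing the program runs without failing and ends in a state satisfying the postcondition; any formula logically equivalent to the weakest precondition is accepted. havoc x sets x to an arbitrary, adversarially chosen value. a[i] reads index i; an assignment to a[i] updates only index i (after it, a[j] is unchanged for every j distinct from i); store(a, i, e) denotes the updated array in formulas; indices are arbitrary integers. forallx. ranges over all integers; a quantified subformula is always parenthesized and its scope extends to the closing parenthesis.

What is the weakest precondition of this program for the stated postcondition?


Working backward. After the program, the postcondition e + 6 != 3*data[p + 1] + lim - 8 must hold; in canonical form it is e != 3*data[p + 1] + lim - 14.
Then branch requires e != 3*data[-e + 3*p - 4] + lim - 14; else branch requires e != 2*a[p] + 3*data[p + 1] - 7.
Before the if: ((2*p != -9 and data[p + 1] != -10) -> e != 3*data[-e + 3*p - 4] + lim - 14) and ((not (2*p != -9 and data[p + 1] != -10)) -> e != 2*a[p] + 3*data[p + 1] - 7)
Before havoc p: forall p_1. (((2*p_1 != -9 and data[p_1 + 1] != -10) -> e != 3*data[-e + 3*p_1 - 4] + lim - 14) and ((not (2*p_1 != -9 and data[p_1 + 1] != -10)) -> e != 2*a[p_1] + 3*data[p_1 + 1] - 7))
Before p := e - 7: forall p_1. (((2*p_1 != -9 and data[p_1 + 1] != -10) -> e != 3*data[-e + 3*p_1 - 4] + lim - 14) and ((not (2*p_1 != -9 and data[p_1 + 1] != -10)) -> e != 2*a[p_1] + 3*data[p_1 + 1] - 7))
Answer: WP = forall p_1. (((2*p_1 != -9 and data[p_1 + 1] != -10) -> e != 3*data[-e + 3*p_1 - 4] + lim - 14) and ((not (2*p_1 != -9 and data[p_1 + 1] != -10)) -> e != 2*a[p_1] + 3*data[p_1 + 1] - 7))


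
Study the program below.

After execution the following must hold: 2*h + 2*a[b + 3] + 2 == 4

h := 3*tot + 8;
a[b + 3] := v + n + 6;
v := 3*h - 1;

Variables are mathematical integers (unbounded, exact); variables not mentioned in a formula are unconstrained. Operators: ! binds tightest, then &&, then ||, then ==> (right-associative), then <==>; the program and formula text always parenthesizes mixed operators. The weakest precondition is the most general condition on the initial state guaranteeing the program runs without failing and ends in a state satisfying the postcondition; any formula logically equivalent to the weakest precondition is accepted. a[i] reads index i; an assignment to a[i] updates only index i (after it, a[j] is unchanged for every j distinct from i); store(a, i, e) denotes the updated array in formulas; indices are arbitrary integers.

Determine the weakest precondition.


Working backward. After the program, the postcondition 2*h + 2*a[b + 3] + 2 == 4 must hold; in canonical form it is 2*a[b + 3] + 2*h == 2.
Before v := 3*h - 1: 2*a[b + 3] + 2*h == 2
Before a[b + 3] := v + n + 6: 2*store(a, b + 3, n + v + 6)[b + 3] + 2*h == 2
Before h := 3*tot + 8: 2*store(a, b + 3, n + v + 6)[b + 3] + 6*tot == -14
Answer: WP = 2*store(a, b + 3, n + v + 6)[b + 3] + 6*tot == -14


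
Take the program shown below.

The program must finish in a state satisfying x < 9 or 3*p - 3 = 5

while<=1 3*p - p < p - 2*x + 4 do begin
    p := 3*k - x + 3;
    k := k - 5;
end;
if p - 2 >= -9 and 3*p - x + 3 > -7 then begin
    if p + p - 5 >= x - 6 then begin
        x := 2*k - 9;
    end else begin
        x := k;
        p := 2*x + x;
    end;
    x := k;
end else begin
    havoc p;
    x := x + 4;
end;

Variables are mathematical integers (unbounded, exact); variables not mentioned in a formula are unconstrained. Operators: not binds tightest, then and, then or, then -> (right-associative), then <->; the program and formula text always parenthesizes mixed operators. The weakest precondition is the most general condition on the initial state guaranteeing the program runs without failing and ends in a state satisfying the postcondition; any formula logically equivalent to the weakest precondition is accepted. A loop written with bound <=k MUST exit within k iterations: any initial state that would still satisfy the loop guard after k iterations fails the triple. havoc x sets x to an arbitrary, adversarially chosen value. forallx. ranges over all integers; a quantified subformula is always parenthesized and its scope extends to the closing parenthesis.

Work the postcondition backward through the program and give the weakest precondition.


Working backward. After the program, the postcondition x < 9 or 3*p - 3 = 5 must hold; in canonical form it is x < 9 or 3*p = 8.
Then branch requires (2*p >= x - 1 -> (k < 9 or 3*p = 8)) and ((not (2*p >= x - 1)) -> (k < 9 or 9*k = 8)); else branch requires forall p_1. (x < 5 or 3*p_1 = 8).
Before the if: ((p >= -7 and 3*p > x - 10) -> ((2*p >= x - 1 -> (k < 9 or 3*p = 8)) and ((not (2*p >= x - 1)) -> (k < 9 or 9*k = 8)))) and ((not (p >= -7 and 3*p > x - 10)) -> (forall p_1. (x < 5 or 3*p_1 = 8)))
Before the loop (bound <=1), unroll the exhaustion recursion (WP_0 = exit-now case; WP_j = one more guarded iteration, up to j = 1):
  WP_0: (not (p + 2*x < 4)) and ((p >= -7 and 3*p > x - 10) -> ((2*p >= x - 1 -> (k < 9 or 3*p = 8)) and ((not (2*p >= x - 1)) -> (k < 9 or 9*k = 8)))) and ((not (p >= -7 and 3*p > x - 10)) -> (forall p_1. (x < 5 or 3*p_1 = 8)))
  WP_1: (p + 2*x < 4 -> ((not (3*k + x < 1)) and ((3*k >= x - 10 and 9*k > 4*x - 19) -> ((6*k >= 3*x - 7 -> (k < 14 or 9*k = 3*x - 1)) and ((not (6*k >= 3*x - 7)) -> (k < 14 or 9*k = 53)))) and ((not (3*k >= x - 10 and 9*k > 4*x - 19)) -> (forall p_1. (x < 5 or 3*p_1 = 8))))) and ((not (p + 2*x < 4)) -> (((p >= -7 and 3*p > x - 10) -> ((2*p >= x - 1 -> (k < 9 or 3*p = 8)) and ((not (2*p >= x - 1)) -> (k < 9 or 9*k = 8)))) and ((not (p >= -7 and 3*p > x - 10)) -> (forall p_1. (x < 5 or 3*p_1 = 8)))))
So before the loop: (p + 2*x < 4 -> ((not (3*k + x < 1)) and ((3*k >= x - 10 and 9*k > 4*x - 19) -> ((6*k >= 3*x - 7 -> (k < 14 or 9*k = 3*x - 1)) and ((not (6*k >= 3*x - 7)) -> (k < 14 or 9*k = 53)))) and ((not (3*k >= x - 10 and 9*k > 4*x - 19)) -> (forall p_1. (x < 5 or 3*p_1 = 8))))) and ((not (p + 2*x < 4)) -> (((p >= -7 and 3*p > x - 10) -> ((2*p >= x - 1 -> (k < 9 or 3*p = 8)) and ((not (2*p >= x - 1)) -> (k < 9 or 9*k = 8)))) and ((not (p >= -7 and 3*p > x - 10)) -> (forall p_1. (x < 5 or 3*p_1 = 8)))))
Answer: WP = (p + 2*x < 4 -> ((not (3*k + x < 1)) and ((3*k >= x - 10 and 9*k > 4*x - 19) -> ((6*k >= 3*x - 7 -> (k < 14 or 9*k = 3*x - 1)) and ((not (6*k >= 3*x - 7)) -> (k < 14 or 9*k = 53)))) and ((not (3*k >= x - 10 and 9*k > 4*x - 19)) -> (forall p_1. (x < 5 or 3*p_1 = 8))))) and ((not (p + 2*x < 4)) -> (((p >= -7 and 3*p > x - 10) -> ((2*p >= x - 1 -> (k < 9 or 3*p = 8)) and ((not (2*p >= x - 1)) -> (k < 9 or 9*k = 8)))) and ((not (p >= -7 and 3*p > x - 10)) -> (forall p_1. (x < 5 or 3*p_1 = 8)))))


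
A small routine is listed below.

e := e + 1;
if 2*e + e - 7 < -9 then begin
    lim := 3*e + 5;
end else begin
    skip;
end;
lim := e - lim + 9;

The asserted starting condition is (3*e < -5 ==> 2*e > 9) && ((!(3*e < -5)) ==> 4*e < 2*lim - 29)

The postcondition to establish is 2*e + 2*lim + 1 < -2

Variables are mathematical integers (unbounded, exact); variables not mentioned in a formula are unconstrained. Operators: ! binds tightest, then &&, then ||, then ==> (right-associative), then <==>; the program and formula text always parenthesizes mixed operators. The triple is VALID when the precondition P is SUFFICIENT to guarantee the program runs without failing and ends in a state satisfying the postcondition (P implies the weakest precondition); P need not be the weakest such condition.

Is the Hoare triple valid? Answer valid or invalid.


Working backward. After the program, the postcondition 2*e + 2*lim + 1 < -2 must hold; in canonical form it is 2*e + 2*lim < -3.
Before lim := e - lim + 9: 4*e < 2*lim - 21
Then branch requires 2*e > 11; else branch requires 4*e < 2*lim - 21.
Before the if: (3*e < -2 ==> 2*e > 11) && ((!(3*e < -2)) ==> 4*e < 2*lim - 21)
Before e := e + 1: (3*e < -5 ==> 2*e > 9) && ((!(3*e < -5)) ==> 4*e < 2*lim - 25)
The weakest precondition is (3*e < -5 ==> 2*e > 9) && ((!(3*e < -5)) ==> 4*e < 2*lim - 25).
Check whether (3*e < -5 ==> 2*e > 9) && ((!(3*e < -5)) ==> 4*e < 2*lim - 29) implies it.
Every state satisfying the precondition satisfies the weakest precondition: the implication holds.
Answer: valid


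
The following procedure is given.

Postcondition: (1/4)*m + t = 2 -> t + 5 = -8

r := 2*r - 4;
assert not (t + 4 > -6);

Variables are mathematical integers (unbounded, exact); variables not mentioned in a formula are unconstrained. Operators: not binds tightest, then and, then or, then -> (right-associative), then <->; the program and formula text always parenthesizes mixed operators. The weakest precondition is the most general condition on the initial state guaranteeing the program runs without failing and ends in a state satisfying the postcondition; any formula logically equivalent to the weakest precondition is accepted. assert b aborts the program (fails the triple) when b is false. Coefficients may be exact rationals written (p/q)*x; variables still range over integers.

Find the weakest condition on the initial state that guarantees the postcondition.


Working backward. After the program, the postcondition (1/4)*m + t = 2 -> t + 5 = -8 must hold; in canonical form it is (1/4)*m + t = 2 -> t = -13.
Before assert not (t + 4 > -6): (not (t > -10)) and ((1/4)*m + t = 2 -> t = -13)
Before r := 2*r - 4: (not (t > -10)) and ((1/4)*m + t = 2 -> t = -13)
Answer: WP = (not (t > -10)) and ((1/4)*m + t = 2 -> t = -13)


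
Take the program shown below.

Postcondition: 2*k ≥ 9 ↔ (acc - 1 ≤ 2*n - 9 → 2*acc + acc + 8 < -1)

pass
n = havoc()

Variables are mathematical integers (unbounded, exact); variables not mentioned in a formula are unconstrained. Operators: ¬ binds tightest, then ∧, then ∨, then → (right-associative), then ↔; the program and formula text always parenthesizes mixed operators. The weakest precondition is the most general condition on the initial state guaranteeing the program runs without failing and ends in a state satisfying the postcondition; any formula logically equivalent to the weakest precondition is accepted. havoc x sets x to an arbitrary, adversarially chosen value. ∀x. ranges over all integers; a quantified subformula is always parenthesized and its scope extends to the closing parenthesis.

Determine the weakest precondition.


Working backward. After the program, the postcondition 2*k ≥ 9 ↔ (acc - 1 ≤ 2*n - 9 → 2*acc + acc + 8 < -1) must hold; in canonical form it is 2*k ≥ 9 ↔ (acc ≤ 2*n - 8 → 3*acc < -9).
Before havoc n: ∀n_1. (2*k ≥ 9 ↔ (acc ≤ 2*n_1 - 8 → 3*acc < -9))
Before skip: ∀n_1. (2*k ≥ 9 ↔ (acc ≤ 2*n_1 - 8 → 3*acc < -9))
Answer: WP = ∀n_1. (2*k ≥ 9 ↔ (acc ≤ 2*n_1 - 8 → 3*acc < -9))
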